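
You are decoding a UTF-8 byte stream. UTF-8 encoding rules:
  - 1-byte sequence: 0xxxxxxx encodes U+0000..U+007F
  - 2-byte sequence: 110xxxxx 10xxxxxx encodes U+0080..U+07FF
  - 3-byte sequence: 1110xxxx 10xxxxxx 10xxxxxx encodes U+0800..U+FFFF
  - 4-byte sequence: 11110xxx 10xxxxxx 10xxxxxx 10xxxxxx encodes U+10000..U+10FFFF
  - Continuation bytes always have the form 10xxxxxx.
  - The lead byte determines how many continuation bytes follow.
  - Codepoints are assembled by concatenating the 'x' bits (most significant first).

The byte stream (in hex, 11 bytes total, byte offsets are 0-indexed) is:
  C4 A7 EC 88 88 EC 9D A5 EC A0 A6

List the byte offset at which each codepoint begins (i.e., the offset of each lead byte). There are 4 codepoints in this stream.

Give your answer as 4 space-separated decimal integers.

Answer: 0 2 5 8

Derivation:
Byte[0]=C4: 2-byte lead, need 1 cont bytes. acc=0x4
Byte[1]=A7: continuation. acc=(acc<<6)|0x27=0x127
Completed: cp=U+0127 (starts at byte 0)
Byte[2]=EC: 3-byte lead, need 2 cont bytes. acc=0xC
Byte[3]=88: continuation. acc=(acc<<6)|0x08=0x308
Byte[4]=88: continuation. acc=(acc<<6)|0x08=0xC208
Completed: cp=U+C208 (starts at byte 2)
Byte[5]=EC: 3-byte lead, need 2 cont bytes. acc=0xC
Byte[6]=9D: continuation. acc=(acc<<6)|0x1D=0x31D
Byte[7]=A5: continuation. acc=(acc<<6)|0x25=0xC765
Completed: cp=U+C765 (starts at byte 5)
Byte[8]=EC: 3-byte lead, need 2 cont bytes. acc=0xC
Byte[9]=A0: continuation. acc=(acc<<6)|0x20=0x320
Byte[10]=A6: continuation. acc=(acc<<6)|0x26=0xC826
Completed: cp=U+C826 (starts at byte 8)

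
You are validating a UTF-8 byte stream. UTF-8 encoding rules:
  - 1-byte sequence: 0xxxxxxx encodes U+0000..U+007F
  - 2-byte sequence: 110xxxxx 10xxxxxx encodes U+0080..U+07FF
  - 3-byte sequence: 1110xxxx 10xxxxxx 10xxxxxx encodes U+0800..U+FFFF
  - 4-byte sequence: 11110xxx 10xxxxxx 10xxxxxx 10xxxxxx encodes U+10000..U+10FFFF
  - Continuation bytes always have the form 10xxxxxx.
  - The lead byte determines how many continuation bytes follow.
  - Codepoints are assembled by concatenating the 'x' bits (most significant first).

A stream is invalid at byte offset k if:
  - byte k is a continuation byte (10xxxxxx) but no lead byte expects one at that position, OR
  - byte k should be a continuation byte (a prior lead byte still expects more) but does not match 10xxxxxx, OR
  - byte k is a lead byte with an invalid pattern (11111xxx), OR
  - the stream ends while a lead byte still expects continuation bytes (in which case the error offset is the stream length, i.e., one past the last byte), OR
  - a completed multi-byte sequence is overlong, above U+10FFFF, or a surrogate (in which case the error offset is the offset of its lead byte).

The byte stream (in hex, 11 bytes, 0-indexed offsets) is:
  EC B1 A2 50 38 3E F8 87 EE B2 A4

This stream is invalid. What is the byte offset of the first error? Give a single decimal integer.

Byte[0]=EC: 3-byte lead, need 2 cont bytes. acc=0xC
Byte[1]=B1: continuation. acc=(acc<<6)|0x31=0x331
Byte[2]=A2: continuation. acc=(acc<<6)|0x22=0xCC62
Completed: cp=U+CC62 (starts at byte 0)
Byte[3]=50: 1-byte ASCII. cp=U+0050
Byte[4]=38: 1-byte ASCII. cp=U+0038
Byte[5]=3E: 1-byte ASCII. cp=U+003E
Byte[6]=F8: INVALID lead byte (not 0xxx/110x/1110/11110)

Answer: 6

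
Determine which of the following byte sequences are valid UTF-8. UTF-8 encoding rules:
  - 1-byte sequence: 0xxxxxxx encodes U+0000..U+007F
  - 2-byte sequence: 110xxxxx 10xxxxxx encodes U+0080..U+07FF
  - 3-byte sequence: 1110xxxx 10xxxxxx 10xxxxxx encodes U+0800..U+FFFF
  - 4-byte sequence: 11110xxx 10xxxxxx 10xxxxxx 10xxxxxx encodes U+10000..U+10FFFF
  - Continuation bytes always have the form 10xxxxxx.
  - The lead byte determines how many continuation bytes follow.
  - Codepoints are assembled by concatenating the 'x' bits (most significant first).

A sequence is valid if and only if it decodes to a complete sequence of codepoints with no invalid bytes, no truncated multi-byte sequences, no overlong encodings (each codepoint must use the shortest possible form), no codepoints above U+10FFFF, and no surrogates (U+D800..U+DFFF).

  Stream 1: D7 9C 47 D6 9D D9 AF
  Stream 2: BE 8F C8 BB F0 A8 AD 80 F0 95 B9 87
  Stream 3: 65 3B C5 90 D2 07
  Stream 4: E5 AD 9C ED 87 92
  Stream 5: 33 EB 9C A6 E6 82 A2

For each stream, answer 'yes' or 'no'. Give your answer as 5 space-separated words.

Stream 1: decodes cleanly. VALID
Stream 2: error at byte offset 0. INVALID
Stream 3: error at byte offset 5. INVALID
Stream 4: decodes cleanly. VALID
Stream 5: decodes cleanly. VALID

Answer: yes no no yes yes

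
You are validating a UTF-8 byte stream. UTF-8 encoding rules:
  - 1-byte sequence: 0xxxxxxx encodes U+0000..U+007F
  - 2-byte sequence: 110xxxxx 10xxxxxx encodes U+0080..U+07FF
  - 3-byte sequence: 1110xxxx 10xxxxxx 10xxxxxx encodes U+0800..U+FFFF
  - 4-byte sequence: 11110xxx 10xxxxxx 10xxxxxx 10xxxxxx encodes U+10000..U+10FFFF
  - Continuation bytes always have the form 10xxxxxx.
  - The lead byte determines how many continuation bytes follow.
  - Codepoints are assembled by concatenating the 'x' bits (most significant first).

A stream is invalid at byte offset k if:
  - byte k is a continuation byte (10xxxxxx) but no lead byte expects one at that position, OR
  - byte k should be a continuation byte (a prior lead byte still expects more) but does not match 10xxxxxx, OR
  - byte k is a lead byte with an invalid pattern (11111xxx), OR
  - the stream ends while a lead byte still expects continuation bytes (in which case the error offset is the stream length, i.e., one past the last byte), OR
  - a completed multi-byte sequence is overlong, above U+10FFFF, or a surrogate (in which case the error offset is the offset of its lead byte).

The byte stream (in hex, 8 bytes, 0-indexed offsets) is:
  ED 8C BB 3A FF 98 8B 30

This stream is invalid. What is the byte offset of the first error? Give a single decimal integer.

Byte[0]=ED: 3-byte lead, need 2 cont bytes. acc=0xD
Byte[1]=8C: continuation. acc=(acc<<6)|0x0C=0x34C
Byte[2]=BB: continuation. acc=(acc<<6)|0x3B=0xD33B
Completed: cp=U+D33B (starts at byte 0)
Byte[3]=3A: 1-byte ASCII. cp=U+003A
Byte[4]=FF: INVALID lead byte (not 0xxx/110x/1110/11110)

Answer: 4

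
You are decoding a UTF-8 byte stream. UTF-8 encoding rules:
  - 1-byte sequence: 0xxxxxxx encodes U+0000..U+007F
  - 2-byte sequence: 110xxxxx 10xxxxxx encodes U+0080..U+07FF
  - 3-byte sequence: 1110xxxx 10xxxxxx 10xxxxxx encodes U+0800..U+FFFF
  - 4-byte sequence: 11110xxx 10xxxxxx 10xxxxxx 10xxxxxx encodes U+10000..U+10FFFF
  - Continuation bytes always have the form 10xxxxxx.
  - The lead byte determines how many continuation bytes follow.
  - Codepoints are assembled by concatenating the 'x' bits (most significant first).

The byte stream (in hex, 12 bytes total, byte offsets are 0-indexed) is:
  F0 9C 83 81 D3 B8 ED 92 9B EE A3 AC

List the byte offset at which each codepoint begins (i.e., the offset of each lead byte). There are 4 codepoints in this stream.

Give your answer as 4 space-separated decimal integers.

Byte[0]=F0: 4-byte lead, need 3 cont bytes. acc=0x0
Byte[1]=9C: continuation. acc=(acc<<6)|0x1C=0x1C
Byte[2]=83: continuation. acc=(acc<<6)|0x03=0x703
Byte[3]=81: continuation. acc=(acc<<6)|0x01=0x1C0C1
Completed: cp=U+1C0C1 (starts at byte 0)
Byte[4]=D3: 2-byte lead, need 1 cont bytes. acc=0x13
Byte[5]=B8: continuation. acc=(acc<<6)|0x38=0x4F8
Completed: cp=U+04F8 (starts at byte 4)
Byte[6]=ED: 3-byte lead, need 2 cont bytes. acc=0xD
Byte[7]=92: continuation. acc=(acc<<6)|0x12=0x352
Byte[8]=9B: continuation. acc=(acc<<6)|0x1B=0xD49B
Completed: cp=U+D49B (starts at byte 6)
Byte[9]=EE: 3-byte lead, need 2 cont bytes. acc=0xE
Byte[10]=A3: continuation. acc=(acc<<6)|0x23=0x3A3
Byte[11]=AC: continuation. acc=(acc<<6)|0x2C=0xE8EC
Completed: cp=U+E8EC (starts at byte 9)

Answer: 0 4 6 9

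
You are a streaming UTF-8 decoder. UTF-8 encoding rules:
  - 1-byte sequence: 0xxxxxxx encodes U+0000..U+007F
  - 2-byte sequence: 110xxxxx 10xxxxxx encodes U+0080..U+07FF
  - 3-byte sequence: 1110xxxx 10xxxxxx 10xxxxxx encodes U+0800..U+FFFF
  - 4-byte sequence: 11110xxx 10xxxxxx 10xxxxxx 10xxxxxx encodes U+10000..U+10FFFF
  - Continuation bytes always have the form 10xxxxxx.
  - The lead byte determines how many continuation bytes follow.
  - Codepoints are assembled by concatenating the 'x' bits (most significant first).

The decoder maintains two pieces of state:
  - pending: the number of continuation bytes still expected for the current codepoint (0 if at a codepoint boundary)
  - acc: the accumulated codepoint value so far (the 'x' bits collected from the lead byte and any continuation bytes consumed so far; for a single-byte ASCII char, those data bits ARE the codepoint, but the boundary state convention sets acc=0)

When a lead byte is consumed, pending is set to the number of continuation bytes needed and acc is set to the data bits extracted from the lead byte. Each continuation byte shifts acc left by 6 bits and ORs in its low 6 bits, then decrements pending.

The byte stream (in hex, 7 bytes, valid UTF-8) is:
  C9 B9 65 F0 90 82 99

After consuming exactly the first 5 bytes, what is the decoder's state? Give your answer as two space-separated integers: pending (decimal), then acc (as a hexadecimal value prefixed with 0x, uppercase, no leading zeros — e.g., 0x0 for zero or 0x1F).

Answer: 2 0x10

Derivation:
Byte[0]=C9: 2-byte lead. pending=1, acc=0x9
Byte[1]=B9: continuation. acc=(acc<<6)|0x39=0x279, pending=0
Byte[2]=65: 1-byte. pending=0, acc=0x0
Byte[3]=F0: 4-byte lead. pending=3, acc=0x0
Byte[4]=90: continuation. acc=(acc<<6)|0x10=0x10, pending=2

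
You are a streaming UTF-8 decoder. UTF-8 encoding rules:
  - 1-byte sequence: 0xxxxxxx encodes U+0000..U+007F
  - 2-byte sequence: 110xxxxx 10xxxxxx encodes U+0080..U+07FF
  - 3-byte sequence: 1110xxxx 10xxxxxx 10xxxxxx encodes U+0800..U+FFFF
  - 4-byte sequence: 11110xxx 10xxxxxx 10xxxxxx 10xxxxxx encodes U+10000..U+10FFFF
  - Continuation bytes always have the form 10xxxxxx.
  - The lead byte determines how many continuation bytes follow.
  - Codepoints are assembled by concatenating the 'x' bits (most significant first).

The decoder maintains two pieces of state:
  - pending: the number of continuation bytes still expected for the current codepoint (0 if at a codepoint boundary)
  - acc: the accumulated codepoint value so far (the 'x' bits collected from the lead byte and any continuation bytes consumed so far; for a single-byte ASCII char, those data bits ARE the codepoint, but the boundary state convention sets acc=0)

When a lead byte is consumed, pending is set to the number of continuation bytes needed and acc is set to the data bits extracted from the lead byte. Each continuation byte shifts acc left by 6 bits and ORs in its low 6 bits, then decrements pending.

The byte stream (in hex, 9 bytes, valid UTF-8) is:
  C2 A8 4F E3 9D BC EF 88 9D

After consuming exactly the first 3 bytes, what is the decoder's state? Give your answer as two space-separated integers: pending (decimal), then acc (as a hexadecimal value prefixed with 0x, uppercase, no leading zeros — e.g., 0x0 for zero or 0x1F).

Byte[0]=C2: 2-byte lead. pending=1, acc=0x2
Byte[1]=A8: continuation. acc=(acc<<6)|0x28=0xA8, pending=0
Byte[2]=4F: 1-byte. pending=0, acc=0x0

Answer: 0 0x0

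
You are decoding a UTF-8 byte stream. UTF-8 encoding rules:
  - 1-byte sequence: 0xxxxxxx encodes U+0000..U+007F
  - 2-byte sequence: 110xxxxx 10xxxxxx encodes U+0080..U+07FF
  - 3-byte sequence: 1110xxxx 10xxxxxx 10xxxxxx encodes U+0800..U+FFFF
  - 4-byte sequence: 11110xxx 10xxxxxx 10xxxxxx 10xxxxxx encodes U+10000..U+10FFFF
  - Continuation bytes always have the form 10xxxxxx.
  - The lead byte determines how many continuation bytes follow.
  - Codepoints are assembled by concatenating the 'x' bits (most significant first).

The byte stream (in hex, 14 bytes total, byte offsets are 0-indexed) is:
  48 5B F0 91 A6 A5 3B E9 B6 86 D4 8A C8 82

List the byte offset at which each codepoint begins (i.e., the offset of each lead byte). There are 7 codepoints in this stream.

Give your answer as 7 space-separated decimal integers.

Byte[0]=48: 1-byte ASCII. cp=U+0048
Byte[1]=5B: 1-byte ASCII. cp=U+005B
Byte[2]=F0: 4-byte lead, need 3 cont bytes. acc=0x0
Byte[3]=91: continuation. acc=(acc<<6)|0x11=0x11
Byte[4]=A6: continuation. acc=(acc<<6)|0x26=0x466
Byte[5]=A5: continuation. acc=(acc<<6)|0x25=0x119A5
Completed: cp=U+119A5 (starts at byte 2)
Byte[6]=3B: 1-byte ASCII. cp=U+003B
Byte[7]=E9: 3-byte lead, need 2 cont bytes. acc=0x9
Byte[8]=B6: continuation. acc=(acc<<6)|0x36=0x276
Byte[9]=86: continuation. acc=(acc<<6)|0x06=0x9D86
Completed: cp=U+9D86 (starts at byte 7)
Byte[10]=D4: 2-byte lead, need 1 cont bytes. acc=0x14
Byte[11]=8A: continuation. acc=(acc<<6)|0x0A=0x50A
Completed: cp=U+050A (starts at byte 10)
Byte[12]=C8: 2-byte lead, need 1 cont bytes. acc=0x8
Byte[13]=82: continuation. acc=(acc<<6)|0x02=0x202
Completed: cp=U+0202 (starts at byte 12)

Answer: 0 1 2 6 7 10 12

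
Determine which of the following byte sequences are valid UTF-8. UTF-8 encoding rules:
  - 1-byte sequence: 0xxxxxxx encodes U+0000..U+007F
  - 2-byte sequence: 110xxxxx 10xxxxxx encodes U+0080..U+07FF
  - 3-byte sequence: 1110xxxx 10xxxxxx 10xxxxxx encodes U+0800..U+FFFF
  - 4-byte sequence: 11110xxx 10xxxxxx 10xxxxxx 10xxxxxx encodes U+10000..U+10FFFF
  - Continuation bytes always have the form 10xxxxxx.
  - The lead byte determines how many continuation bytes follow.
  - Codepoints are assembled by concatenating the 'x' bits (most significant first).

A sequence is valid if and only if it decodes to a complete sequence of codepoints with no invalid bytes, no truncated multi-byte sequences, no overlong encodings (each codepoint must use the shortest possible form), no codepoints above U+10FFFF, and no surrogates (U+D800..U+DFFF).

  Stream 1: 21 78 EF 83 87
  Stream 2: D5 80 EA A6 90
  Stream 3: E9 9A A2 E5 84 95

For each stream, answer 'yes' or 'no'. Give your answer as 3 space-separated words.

Stream 1: decodes cleanly. VALID
Stream 2: decodes cleanly. VALID
Stream 3: decodes cleanly. VALID

Answer: yes yes yes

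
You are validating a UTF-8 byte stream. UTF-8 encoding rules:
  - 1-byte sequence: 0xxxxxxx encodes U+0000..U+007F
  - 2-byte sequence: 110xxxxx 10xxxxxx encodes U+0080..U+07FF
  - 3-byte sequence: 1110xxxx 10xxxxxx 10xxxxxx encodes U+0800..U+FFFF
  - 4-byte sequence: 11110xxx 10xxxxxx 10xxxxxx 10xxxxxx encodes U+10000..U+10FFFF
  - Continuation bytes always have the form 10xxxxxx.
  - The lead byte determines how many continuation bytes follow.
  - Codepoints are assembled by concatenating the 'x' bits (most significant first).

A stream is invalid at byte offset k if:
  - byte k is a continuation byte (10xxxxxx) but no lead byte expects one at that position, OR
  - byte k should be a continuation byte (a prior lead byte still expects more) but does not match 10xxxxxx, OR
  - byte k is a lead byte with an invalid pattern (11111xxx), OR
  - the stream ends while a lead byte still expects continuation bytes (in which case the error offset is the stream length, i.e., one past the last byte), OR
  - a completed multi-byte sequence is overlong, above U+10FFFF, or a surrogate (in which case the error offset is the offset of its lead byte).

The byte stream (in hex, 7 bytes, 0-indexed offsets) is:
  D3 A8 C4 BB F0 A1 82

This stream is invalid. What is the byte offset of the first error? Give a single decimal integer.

Answer: 7

Derivation:
Byte[0]=D3: 2-byte lead, need 1 cont bytes. acc=0x13
Byte[1]=A8: continuation. acc=(acc<<6)|0x28=0x4E8
Completed: cp=U+04E8 (starts at byte 0)
Byte[2]=C4: 2-byte lead, need 1 cont bytes. acc=0x4
Byte[3]=BB: continuation. acc=(acc<<6)|0x3B=0x13B
Completed: cp=U+013B (starts at byte 2)
Byte[4]=F0: 4-byte lead, need 3 cont bytes. acc=0x0
Byte[5]=A1: continuation. acc=(acc<<6)|0x21=0x21
Byte[6]=82: continuation. acc=(acc<<6)|0x02=0x842
Byte[7]: stream ended, expected continuation. INVALID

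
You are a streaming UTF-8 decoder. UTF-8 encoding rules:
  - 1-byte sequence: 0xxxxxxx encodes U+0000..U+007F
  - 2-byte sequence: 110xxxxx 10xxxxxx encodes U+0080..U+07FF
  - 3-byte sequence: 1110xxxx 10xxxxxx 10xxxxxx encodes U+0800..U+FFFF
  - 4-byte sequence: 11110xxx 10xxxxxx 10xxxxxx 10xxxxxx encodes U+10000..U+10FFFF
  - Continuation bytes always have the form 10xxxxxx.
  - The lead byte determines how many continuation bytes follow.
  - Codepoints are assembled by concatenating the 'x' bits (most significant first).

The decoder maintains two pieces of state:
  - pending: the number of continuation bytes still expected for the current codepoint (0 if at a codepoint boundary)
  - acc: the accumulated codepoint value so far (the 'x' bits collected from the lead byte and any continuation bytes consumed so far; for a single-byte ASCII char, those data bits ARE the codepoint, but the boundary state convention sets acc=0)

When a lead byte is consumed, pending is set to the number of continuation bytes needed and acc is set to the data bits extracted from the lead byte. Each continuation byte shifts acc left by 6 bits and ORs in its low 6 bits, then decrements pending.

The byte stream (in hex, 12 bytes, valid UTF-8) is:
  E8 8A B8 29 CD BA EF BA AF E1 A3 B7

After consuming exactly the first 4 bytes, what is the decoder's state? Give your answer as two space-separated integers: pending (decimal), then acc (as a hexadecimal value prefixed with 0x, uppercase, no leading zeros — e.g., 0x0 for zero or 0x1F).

Byte[0]=E8: 3-byte lead. pending=2, acc=0x8
Byte[1]=8A: continuation. acc=(acc<<6)|0x0A=0x20A, pending=1
Byte[2]=B8: continuation. acc=(acc<<6)|0x38=0x82B8, pending=0
Byte[3]=29: 1-byte. pending=0, acc=0x0

Answer: 0 0x0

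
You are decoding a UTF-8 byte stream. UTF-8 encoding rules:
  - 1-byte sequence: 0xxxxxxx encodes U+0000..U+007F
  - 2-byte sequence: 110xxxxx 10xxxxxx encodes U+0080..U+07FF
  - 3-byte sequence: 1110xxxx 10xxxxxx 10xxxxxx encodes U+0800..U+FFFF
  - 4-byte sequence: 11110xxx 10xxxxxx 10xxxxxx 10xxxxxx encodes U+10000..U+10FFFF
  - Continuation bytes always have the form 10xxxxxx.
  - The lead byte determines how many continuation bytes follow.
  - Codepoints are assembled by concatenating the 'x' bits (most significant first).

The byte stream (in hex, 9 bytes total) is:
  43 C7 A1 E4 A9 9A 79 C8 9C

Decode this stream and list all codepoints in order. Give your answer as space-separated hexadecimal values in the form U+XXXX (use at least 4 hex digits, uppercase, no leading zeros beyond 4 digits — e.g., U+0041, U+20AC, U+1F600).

Answer: U+0043 U+01E1 U+4A5A U+0079 U+021C

Derivation:
Byte[0]=43: 1-byte ASCII. cp=U+0043
Byte[1]=C7: 2-byte lead, need 1 cont bytes. acc=0x7
Byte[2]=A1: continuation. acc=(acc<<6)|0x21=0x1E1
Completed: cp=U+01E1 (starts at byte 1)
Byte[3]=E4: 3-byte lead, need 2 cont bytes. acc=0x4
Byte[4]=A9: continuation. acc=(acc<<6)|0x29=0x129
Byte[5]=9A: continuation. acc=(acc<<6)|0x1A=0x4A5A
Completed: cp=U+4A5A (starts at byte 3)
Byte[6]=79: 1-byte ASCII. cp=U+0079
Byte[7]=C8: 2-byte lead, need 1 cont bytes. acc=0x8
Byte[8]=9C: continuation. acc=(acc<<6)|0x1C=0x21C
Completed: cp=U+021C (starts at byte 7)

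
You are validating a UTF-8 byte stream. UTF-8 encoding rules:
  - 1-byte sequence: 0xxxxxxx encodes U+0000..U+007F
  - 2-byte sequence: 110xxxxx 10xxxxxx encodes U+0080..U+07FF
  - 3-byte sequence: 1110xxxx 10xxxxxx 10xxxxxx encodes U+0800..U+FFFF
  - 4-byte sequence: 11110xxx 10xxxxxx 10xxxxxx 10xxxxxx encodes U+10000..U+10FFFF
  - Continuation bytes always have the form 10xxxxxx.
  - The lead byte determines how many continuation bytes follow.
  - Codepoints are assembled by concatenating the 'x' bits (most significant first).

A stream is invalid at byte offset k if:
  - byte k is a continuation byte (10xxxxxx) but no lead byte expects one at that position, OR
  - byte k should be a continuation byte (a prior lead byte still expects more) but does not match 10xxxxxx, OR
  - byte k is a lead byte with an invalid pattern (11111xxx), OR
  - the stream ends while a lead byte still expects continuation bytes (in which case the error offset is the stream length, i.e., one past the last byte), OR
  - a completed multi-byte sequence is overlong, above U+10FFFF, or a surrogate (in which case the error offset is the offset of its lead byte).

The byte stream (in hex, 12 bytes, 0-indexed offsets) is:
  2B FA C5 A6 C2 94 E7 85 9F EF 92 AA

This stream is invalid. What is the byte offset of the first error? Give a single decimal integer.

Answer: 1

Derivation:
Byte[0]=2B: 1-byte ASCII. cp=U+002B
Byte[1]=FA: INVALID lead byte (not 0xxx/110x/1110/11110)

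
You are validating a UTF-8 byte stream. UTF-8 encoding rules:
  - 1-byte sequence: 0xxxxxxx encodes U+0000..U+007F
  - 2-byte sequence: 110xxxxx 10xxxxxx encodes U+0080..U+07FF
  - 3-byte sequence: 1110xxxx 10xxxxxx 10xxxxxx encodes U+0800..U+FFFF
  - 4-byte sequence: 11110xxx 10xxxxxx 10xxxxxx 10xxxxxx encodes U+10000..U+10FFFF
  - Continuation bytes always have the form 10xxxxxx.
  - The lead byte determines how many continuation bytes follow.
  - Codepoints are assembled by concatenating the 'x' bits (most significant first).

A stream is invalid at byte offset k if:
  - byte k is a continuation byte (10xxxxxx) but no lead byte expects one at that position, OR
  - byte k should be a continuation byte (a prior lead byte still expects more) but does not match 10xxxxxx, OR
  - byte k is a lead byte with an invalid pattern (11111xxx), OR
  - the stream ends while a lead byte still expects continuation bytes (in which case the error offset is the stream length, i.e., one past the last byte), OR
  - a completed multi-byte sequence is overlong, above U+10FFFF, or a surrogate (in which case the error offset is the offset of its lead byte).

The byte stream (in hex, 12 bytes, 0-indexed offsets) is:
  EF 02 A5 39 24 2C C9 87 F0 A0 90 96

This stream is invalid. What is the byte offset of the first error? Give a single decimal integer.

Answer: 1

Derivation:
Byte[0]=EF: 3-byte lead, need 2 cont bytes. acc=0xF
Byte[1]=02: expected 10xxxxxx continuation. INVALID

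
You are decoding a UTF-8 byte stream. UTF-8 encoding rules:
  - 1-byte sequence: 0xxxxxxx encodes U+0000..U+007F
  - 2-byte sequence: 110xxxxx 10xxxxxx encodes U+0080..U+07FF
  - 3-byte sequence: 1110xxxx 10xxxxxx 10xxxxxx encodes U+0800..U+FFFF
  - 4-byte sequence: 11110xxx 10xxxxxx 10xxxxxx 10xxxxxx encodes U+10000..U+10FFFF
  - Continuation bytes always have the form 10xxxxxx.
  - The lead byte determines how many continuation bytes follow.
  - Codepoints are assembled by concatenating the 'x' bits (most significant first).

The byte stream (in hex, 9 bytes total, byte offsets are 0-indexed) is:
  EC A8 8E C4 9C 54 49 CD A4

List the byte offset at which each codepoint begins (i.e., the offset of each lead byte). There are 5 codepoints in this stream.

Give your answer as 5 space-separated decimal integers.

Answer: 0 3 5 6 7

Derivation:
Byte[0]=EC: 3-byte lead, need 2 cont bytes. acc=0xC
Byte[1]=A8: continuation. acc=(acc<<6)|0x28=0x328
Byte[2]=8E: continuation. acc=(acc<<6)|0x0E=0xCA0E
Completed: cp=U+CA0E (starts at byte 0)
Byte[3]=C4: 2-byte lead, need 1 cont bytes. acc=0x4
Byte[4]=9C: continuation. acc=(acc<<6)|0x1C=0x11C
Completed: cp=U+011C (starts at byte 3)
Byte[5]=54: 1-byte ASCII. cp=U+0054
Byte[6]=49: 1-byte ASCII. cp=U+0049
Byte[7]=CD: 2-byte lead, need 1 cont bytes. acc=0xD
Byte[8]=A4: continuation. acc=(acc<<6)|0x24=0x364
Completed: cp=U+0364 (starts at byte 7)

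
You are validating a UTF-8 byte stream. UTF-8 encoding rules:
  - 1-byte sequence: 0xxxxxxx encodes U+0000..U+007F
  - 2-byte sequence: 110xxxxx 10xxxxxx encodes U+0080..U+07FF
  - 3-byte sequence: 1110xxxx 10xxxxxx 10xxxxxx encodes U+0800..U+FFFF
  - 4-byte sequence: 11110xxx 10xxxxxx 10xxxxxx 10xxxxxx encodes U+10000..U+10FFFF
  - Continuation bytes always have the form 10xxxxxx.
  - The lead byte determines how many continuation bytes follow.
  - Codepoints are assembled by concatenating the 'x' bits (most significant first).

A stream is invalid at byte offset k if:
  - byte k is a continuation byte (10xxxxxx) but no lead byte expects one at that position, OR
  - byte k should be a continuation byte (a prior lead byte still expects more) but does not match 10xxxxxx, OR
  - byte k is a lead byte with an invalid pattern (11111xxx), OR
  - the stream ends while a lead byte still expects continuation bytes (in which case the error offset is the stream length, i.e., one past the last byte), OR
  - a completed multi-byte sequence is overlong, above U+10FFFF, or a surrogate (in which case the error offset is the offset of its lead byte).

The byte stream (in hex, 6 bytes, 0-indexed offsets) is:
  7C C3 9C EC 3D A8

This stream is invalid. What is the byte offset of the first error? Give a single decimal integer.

Answer: 4

Derivation:
Byte[0]=7C: 1-byte ASCII. cp=U+007C
Byte[1]=C3: 2-byte lead, need 1 cont bytes. acc=0x3
Byte[2]=9C: continuation. acc=(acc<<6)|0x1C=0xDC
Completed: cp=U+00DC (starts at byte 1)
Byte[3]=EC: 3-byte lead, need 2 cont bytes. acc=0xC
Byte[4]=3D: expected 10xxxxxx continuation. INVALID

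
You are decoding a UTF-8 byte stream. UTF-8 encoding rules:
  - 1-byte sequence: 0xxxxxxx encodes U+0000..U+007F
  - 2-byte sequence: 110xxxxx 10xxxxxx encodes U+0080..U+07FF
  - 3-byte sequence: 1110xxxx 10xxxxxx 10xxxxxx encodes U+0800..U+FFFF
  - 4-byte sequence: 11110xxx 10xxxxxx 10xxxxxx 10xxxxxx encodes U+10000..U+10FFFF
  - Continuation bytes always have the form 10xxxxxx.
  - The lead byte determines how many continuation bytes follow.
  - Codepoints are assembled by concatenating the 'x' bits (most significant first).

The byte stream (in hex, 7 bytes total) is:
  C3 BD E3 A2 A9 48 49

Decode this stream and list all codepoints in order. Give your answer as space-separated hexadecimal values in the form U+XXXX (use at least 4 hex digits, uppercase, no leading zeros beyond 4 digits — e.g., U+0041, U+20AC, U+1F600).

Answer: U+00FD U+38A9 U+0048 U+0049

Derivation:
Byte[0]=C3: 2-byte lead, need 1 cont bytes. acc=0x3
Byte[1]=BD: continuation. acc=(acc<<6)|0x3D=0xFD
Completed: cp=U+00FD (starts at byte 0)
Byte[2]=E3: 3-byte lead, need 2 cont bytes. acc=0x3
Byte[3]=A2: continuation. acc=(acc<<6)|0x22=0xE2
Byte[4]=A9: continuation. acc=(acc<<6)|0x29=0x38A9
Completed: cp=U+38A9 (starts at byte 2)
Byte[5]=48: 1-byte ASCII. cp=U+0048
Byte[6]=49: 1-byte ASCII. cp=U+0049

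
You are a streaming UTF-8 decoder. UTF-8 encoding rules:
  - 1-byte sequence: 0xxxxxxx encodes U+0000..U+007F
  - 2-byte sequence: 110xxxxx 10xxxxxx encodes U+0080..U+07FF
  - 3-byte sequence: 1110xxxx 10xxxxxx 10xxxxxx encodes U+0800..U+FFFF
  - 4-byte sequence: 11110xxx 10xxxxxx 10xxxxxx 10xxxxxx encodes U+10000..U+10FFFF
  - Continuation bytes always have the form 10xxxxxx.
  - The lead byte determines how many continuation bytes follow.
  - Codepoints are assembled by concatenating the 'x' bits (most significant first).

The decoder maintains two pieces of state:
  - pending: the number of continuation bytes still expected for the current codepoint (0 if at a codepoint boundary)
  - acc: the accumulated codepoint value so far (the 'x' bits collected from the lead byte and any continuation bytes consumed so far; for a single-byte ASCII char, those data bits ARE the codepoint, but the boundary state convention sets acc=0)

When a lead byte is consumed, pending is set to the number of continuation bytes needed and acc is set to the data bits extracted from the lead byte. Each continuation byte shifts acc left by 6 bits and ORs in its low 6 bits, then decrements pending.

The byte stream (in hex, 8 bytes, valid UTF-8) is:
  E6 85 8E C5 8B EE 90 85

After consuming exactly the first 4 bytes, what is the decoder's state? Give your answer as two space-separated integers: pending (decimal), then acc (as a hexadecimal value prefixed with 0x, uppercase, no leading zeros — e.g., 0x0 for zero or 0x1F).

Byte[0]=E6: 3-byte lead. pending=2, acc=0x6
Byte[1]=85: continuation. acc=(acc<<6)|0x05=0x185, pending=1
Byte[2]=8E: continuation. acc=(acc<<6)|0x0E=0x614E, pending=0
Byte[3]=C5: 2-byte lead. pending=1, acc=0x5

Answer: 1 0x5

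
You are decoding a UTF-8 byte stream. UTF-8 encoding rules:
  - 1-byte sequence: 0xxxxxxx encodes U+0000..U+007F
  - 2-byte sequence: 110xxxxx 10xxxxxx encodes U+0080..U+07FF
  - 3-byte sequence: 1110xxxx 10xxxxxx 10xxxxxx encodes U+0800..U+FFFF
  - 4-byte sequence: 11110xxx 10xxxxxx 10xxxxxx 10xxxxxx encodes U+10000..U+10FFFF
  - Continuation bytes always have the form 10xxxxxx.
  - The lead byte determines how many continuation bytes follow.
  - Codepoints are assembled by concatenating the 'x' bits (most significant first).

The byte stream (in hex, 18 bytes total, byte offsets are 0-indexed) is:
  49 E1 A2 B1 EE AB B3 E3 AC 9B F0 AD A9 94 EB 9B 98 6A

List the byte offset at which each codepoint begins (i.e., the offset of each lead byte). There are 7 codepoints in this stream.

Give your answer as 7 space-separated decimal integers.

Answer: 0 1 4 7 10 14 17

Derivation:
Byte[0]=49: 1-byte ASCII. cp=U+0049
Byte[1]=E1: 3-byte lead, need 2 cont bytes. acc=0x1
Byte[2]=A2: continuation. acc=(acc<<6)|0x22=0x62
Byte[3]=B1: continuation. acc=(acc<<6)|0x31=0x18B1
Completed: cp=U+18B1 (starts at byte 1)
Byte[4]=EE: 3-byte lead, need 2 cont bytes. acc=0xE
Byte[5]=AB: continuation. acc=(acc<<6)|0x2B=0x3AB
Byte[6]=B3: continuation. acc=(acc<<6)|0x33=0xEAF3
Completed: cp=U+EAF3 (starts at byte 4)
Byte[7]=E3: 3-byte lead, need 2 cont bytes. acc=0x3
Byte[8]=AC: continuation. acc=(acc<<6)|0x2C=0xEC
Byte[9]=9B: continuation. acc=(acc<<6)|0x1B=0x3B1B
Completed: cp=U+3B1B (starts at byte 7)
Byte[10]=F0: 4-byte lead, need 3 cont bytes. acc=0x0
Byte[11]=AD: continuation. acc=(acc<<6)|0x2D=0x2D
Byte[12]=A9: continuation. acc=(acc<<6)|0x29=0xB69
Byte[13]=94: continuation. acc=(acc<<6)|0x14=0x2DA54
Completed: cp=U+2DA54 (starts at byte 10)
Byte[14]=EB: 3-byte lead, need 2 cont bytes. acc=0xB
Byte[15]=9B: continuation. acc=(acc<<6)|0x1B=0x2DB
Byte[16]=98: continuation. acc=(acc<<6)|0x18=0xB6D8
Completed: cp=U+B6D8 (starts at byte 14)
Byte[17]=6A: 1-byte ASCII. cp=U+006A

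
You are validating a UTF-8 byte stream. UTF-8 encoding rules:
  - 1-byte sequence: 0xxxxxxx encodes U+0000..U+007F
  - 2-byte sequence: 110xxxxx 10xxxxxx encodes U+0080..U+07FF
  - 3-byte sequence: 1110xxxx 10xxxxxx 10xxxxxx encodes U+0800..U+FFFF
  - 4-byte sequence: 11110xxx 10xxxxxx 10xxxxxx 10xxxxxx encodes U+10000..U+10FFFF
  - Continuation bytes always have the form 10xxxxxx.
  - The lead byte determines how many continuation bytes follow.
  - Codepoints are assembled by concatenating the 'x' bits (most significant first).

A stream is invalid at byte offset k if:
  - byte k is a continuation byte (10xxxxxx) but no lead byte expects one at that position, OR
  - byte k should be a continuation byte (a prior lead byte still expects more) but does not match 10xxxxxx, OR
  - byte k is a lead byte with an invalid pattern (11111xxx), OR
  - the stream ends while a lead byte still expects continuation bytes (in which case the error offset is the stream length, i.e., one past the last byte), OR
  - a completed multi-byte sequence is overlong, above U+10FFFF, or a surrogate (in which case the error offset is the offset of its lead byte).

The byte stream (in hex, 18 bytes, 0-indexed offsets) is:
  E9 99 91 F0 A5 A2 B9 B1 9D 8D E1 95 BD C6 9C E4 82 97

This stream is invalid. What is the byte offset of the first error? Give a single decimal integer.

Answer: 7

Derivation:
Byte[0]=E9: 3-byte lead, need 2 cont bytes. acc=0x9
Byte[1]=99: continuation. acc=(acc<<6)|0x19=0x259
Byte[2]=91: continuation. acc=(acc<<6)|0x11=0x9651
Completed: cp=U+9651 (starts at byte 0)
Byte[3]=F0: 4-byte lead, need 3 cont bytes. acc=0x0
Byte[4]=A5: continuation. acc=(acc<<6)|0x25=0x25
Byte[5]=A2: continuation. acc=(acc<<6)|0x22=0x962
Byte[6]=B9: continuation. acc=(acc<<6)|0x39=0x258B9
Completed: cp=U+258B9 (starts at byte 3)
Byte[7]=B1: INVALID lead byte (not 0xxx/110x/1110/11110)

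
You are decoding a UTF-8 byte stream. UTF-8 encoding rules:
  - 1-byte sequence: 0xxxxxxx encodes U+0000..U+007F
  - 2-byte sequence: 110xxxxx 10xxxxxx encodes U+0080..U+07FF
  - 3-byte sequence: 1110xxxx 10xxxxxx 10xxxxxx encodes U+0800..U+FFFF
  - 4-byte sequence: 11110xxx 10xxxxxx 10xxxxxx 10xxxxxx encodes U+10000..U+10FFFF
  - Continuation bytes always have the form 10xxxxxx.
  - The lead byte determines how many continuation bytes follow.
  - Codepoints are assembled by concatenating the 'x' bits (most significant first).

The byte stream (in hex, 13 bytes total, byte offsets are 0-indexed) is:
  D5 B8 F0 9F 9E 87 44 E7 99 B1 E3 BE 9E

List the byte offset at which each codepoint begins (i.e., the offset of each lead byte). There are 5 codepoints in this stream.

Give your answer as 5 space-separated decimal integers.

Answer: 0 2 6 7 10

Derivation:
Byte[0]=D5: 2-byte lead, need 1 cont bytes. acc=0x15
Byte[1]=B8: continuation. acc=(acc<<6)|0x38=0x578
Completed: cp=U+0578 (starts at byte 0)
Byte[2]=F0: 4-byte lead, need 3 cont bytes. acc=0x0
Byte[3]=9F: continuation. acc=(acc<<6)|0x1F=0x1F
Byte[4]=9E: continuation. acc=(acc<<6)|0x1E=0x7DE
Byte[5]=87: continuation. acc=(acc<<6)|0x07=0x1F787
Completed: cp=U+1F787 (starts at byte 2)
Byte[6]=44: 1-byte ASCII. cp=U+0044
Byte[7]=E7: 3-byte lead, need 2 cont bytes. acc=0x7
Byte[8]=99: continuation. acc=(acc<<6)|0x19=0x1D9
Byte[9]=B1: continuation. acc=(acc<<6)|0x31=0x7671
Completed: cp=U+7671 (starts at byte 7)
Byte[10]=E3: 3-byte lead, need 2 cont bytes. acc=0x3
Byte[11]=BE: continuation. acc=(acc<<6)|0x3E=0xFE
Byte[12]=9E: continuation. acc=(acc<<6)|0x1E=0x3F9E
Completed: cp=U+3F9E (starts at byte 10)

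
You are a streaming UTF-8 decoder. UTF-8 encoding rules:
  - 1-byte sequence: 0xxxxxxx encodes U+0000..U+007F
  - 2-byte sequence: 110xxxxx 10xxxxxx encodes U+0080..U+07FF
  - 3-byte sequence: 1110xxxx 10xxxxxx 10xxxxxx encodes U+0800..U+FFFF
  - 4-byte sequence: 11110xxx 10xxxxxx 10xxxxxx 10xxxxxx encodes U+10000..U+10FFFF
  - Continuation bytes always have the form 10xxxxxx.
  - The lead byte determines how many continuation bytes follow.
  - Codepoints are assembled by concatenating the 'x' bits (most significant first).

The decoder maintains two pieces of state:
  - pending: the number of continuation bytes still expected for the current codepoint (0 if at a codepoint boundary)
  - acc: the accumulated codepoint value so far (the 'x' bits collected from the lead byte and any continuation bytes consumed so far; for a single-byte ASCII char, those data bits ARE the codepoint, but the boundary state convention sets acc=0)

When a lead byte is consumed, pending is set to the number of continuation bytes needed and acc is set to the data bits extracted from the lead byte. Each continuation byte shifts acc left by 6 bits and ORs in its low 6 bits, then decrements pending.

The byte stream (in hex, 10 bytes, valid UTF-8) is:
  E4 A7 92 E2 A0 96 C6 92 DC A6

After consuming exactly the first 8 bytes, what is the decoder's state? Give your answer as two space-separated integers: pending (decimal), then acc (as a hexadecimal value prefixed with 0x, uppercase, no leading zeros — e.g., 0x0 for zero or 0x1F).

Byte[0]=E4: 3-byte lead. pending=2, acc=0x4
Byte[1]=A7: continuation. acc=(acc<<6)|0x27=0x127, pending=1
Byte[2]=92: continuation. acc=(acc<<6)|0x12=0x49D2, pending=0
Byte[3]=E2: 3-byte lead. pending=2, acc=0x2
Byte[4]=A0: continuation. acc=(acc<<6)|0x20=0xA0, pending=1
Byte[5]=96: continuation. acc=(acc<<6)|0x16=0x2816, pending=0
Byte[6]=C6: 2-byte lead. pending=1, acc=0x6
Byte[7]=92: continuation. acc=(acc<<6)|0x12=0x192, pending=0

Answer: 0 0x192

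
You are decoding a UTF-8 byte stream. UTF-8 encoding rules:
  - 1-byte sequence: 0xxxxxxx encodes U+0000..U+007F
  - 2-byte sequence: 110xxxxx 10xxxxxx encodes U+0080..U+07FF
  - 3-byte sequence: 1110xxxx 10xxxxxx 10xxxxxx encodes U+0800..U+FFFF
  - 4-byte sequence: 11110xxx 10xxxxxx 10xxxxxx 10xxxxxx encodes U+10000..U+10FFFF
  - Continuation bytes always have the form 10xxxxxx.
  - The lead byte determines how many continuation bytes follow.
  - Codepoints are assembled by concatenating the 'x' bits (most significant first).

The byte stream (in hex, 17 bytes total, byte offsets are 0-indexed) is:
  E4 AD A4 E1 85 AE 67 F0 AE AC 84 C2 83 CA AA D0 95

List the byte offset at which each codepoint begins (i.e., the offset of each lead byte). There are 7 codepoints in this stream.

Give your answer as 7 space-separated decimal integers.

Byte[0]=E4: 3-byte lead, need 2 cont bytes. acc=0x4
Byte[1]=AD: continuation. acc=(acc<<6)|0x2D=0x12D
Byte[2]=A4: continuation. acc=(acc<<6)|0x24=0x4B64
Completed: cp=U+4B64 (starts at byte 0)
Byte[3]=E1: 3-byte lead, need 2 cont bytes. acc=0x1
Byte[4]=85: continuation. acc=(acc<<6)|0x05=0x45
Byte[5]=AE: continuation. acc=(acc<<6)|0x2E=0x116E
Completed: cp=U+116E (starts at byte 3)
Byte[6]=67: 1-byte ASCII. cp=U+0067
Byte[7]=F0: 4-byte lead, need 3 cont bytes. acc=0x0
Byte[8]=AE: continuation. acc=(acc<<6)|0x2E=0x2E
Byte[9]=AC: continuation. acc=(acc<<6)|0x2C=0xBAC
Byte[10]=84: continuation. acc=(acc<<6)|0x04=0x2EB04
Completed: cp=U+2EB04 (starts at byte 7)
Byte[11]=C2: 2-byte lead, need 1 cont bytes. acc=0x2
Byte[12]=83: continuation. acc=(acc<<6)|0x03=0x83
Completed: cp=U+0083 (starts at byte 11)
Byte[13]=CA: 2-byte lead, need 1 cont bytes. acc=0xA
Byte[14]=AA: continuation. acc=(acc<<6)|0x2A=0x2AA
Completed: cp=U+02AA (starts at byte 13)
Byte[15]=D0: 2-byte lead, need 1 cont bytes. acc=0x10
Byte[16]=95: continuation. acc=(acc<<6)|0x15=0x415
Completed: cp=U+0415 (starts at byte 15)

Answer: 0 3 6 7 11 13 15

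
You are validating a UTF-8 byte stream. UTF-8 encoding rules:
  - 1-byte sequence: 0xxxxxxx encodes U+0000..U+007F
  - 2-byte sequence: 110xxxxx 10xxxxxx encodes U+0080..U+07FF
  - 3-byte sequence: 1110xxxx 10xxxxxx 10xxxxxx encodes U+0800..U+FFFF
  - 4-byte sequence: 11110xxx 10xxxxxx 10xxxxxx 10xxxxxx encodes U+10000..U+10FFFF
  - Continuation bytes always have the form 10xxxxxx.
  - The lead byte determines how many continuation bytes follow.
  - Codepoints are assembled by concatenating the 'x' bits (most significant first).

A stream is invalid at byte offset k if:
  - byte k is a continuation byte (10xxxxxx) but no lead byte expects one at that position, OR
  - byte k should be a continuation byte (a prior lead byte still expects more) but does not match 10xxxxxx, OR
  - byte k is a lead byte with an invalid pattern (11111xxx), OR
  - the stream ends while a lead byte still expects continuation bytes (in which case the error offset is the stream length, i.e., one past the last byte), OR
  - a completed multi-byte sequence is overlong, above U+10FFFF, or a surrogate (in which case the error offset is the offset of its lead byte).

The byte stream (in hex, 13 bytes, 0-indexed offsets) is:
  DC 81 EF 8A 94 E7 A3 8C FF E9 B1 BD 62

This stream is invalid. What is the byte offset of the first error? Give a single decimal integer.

Byte[0]=DC: 2-byte lead, need 1 cont bytes. acc=0x1C
Byte[1]=81: continuation. acc=(acc<<6)|0x01=0x701
Completed: cp=U+0701 (starts at byte 0)
Byte[2]=EF: 3-byte lead, need 2 cont bytes. acc=0xF
Byte[3]=8A: continuation. acc=(acc<<6)|0x0A=0x3CA
Byte[4]=94: continuation. acc=(acc<<6)|0x14=0xF294
Completed: cp=U+F294 (starts at byte 2)
Byte[5]=E7: 3-byte lead, need 2 cont bytes. acc=0x7
Byte[6]=A3: continuation. acc=(acc<<6)|0x23=0x1E3
Byte[7]=8C: continuation. acc=(acc<<6)|0x0C=0x78CC
Completed: cp=U+78CC (starts at byte 5)
Byte[8]=FF: INVALID lead byte (not 0xxx/110x/1110/11110)

Answer: 8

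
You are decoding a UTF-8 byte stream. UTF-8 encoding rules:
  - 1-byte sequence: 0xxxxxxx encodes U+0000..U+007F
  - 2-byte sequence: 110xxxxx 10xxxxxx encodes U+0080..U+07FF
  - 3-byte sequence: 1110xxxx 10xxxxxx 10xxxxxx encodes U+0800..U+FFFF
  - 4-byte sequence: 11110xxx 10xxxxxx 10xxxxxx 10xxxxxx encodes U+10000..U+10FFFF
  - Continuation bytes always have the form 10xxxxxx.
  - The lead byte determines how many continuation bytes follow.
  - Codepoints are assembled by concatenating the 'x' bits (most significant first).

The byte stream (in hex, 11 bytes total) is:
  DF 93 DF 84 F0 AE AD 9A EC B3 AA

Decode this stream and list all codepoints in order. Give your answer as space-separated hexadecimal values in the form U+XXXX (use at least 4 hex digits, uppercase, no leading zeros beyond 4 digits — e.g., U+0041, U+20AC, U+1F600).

Byte[0]=DF: 2-byte lead, need 1 cont bytes. acc=0x1F
Byte[1]=93: continuation. acc=(acc<<6)|0x13=0x7D3
Completed: cp=U+07D3 (starts at byte 0)
Byte[2]=DF: 2-byte lead, need 1 cont bytes. acc=0x1F
Byte[3]=84: continuation. acc=(acc<<6)|0x04=0x7C4
Completed: cp=U+07C4 (starts at byte 2)
Byte[4]=F0: 4-byte lead, need 3 cont bytes. acc=0x0
Byte[5]=AE: continuation. acc=(acc<<6)|0x2E=0x2E
Byte[6]=AD: continuation. acc=(acc<<6)|0x2D=0xBAD
Byte[7]=9A: continuation. acc=(acc<<6)|0x1A=0x2EB5A
Completed: cp=U+2EB5A (starts at byte 4)
Byte[8]=EC: 3-byte lead, need 2 cont bytes. acc=0xC
Byte[9]=B3: continuation. acc=(acc<<6)|0x33=0x333
Byte[10]=AA: continuation. acc=(acc<<6)|0x2A=0xCCEA
Completed: cp=U+CCEA (starts at byte 8)

Answer: U+07D3 U+07C4 U+2EB5A U+CCEA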